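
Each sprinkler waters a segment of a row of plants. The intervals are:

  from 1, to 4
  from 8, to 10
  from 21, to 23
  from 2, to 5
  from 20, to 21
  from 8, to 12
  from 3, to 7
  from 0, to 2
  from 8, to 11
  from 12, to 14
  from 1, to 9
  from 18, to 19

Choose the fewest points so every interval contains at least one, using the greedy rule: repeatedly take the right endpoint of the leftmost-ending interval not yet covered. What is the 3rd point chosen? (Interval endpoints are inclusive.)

Sort by right endpoint; whenever an interval is uncovered, place a point at its right end.
By right end: [0,2]  [1,4]  [2,5]  [3,7]  [1,9]  [8,10]  [8,11]  [8,12]  [12,14]  [18,19]  [20,21]  [21,23]
[0,2] uncovered → point at 2; [3,7] uncovered → point at 7; [8,10] uncovered → point at 10; [12,14] uncovered → point at 14; [18,19] uncovered → point at 19; [20,21] uncovered → point at 21.
Points: 2, 7, 10, 14, 19, 21 (6 total).

10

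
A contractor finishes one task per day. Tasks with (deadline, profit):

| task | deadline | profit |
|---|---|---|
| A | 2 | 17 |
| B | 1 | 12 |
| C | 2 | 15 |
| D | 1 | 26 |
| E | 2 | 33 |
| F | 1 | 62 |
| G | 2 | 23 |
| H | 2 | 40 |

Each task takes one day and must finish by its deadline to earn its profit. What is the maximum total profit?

102

Sort by profit descending; place each in the latest free slot ≤ its deadline.
Profit order: F=62 H=40 E=33 D=26 G=23 A=17 C=15 B=12
Assign: F→slot 1, H→slot 2, E skipped, D skipped, G skipped, A skipped, C skipped, B skipped.
Slots: [1:F] [2:H]
Profit = 62 + 40 = 102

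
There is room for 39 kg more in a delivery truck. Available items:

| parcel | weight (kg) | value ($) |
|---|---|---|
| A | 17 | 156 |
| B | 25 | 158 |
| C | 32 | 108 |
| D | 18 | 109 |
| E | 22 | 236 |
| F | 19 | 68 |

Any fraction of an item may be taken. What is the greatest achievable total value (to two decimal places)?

Greedy by value/weight ratio, highest first.
Ratios (sorted): E 10.73, A 9.18, B 6.32, D 6.06, F 3.58, C 3.38
take E (22 @ 236); take A (17 @ 156). Capacity used 39/39.
Total value = 392.00

392.00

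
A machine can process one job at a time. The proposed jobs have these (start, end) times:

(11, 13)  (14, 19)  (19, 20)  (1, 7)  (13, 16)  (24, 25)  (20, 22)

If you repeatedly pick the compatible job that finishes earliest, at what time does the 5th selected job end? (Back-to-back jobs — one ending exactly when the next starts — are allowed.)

22

Greedy by earliest finish: after sorting by end time, pick each interval compatible with the last pick.
By end time: (1,7), (11,13), (13,16), (14,19), (19,20), (20,22), (24,25).
Pick (1,7); next start ≥ 7 → (11,13); next start ≥ 13 → (13,16); next start ≥ 16 → (19,20); next start ≥ 20 → (20,22); next start ≥ 22 → (24,25).
Selected: (1,7) (11,13) (13,16) (19,20) (20,22) (24,25)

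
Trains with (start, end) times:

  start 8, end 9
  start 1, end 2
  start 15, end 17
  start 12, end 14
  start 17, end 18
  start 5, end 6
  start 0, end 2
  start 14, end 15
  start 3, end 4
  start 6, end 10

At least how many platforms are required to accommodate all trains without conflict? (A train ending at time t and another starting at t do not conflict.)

2

Count concurrent intervals with a sweep; the peak is the room count.
Events (time:±→running): 0:+→1 1:+→2 … peak 2.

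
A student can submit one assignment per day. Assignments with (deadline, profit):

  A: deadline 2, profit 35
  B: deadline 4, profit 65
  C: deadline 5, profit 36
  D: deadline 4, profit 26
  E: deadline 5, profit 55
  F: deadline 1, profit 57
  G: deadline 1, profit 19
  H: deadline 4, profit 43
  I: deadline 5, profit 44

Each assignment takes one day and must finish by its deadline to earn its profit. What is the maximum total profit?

Sort by profit descending; place each in the latest free slot ≤ its deadline.
Profit order: B=65 F=57 E=55 I=44 H=43 C=36 A=35 D=26 G=19
Assign: B→slot 4, F→slot 1, E→slot 5, I→slot 3, H→slot 2, C skipped, A skipped, D skipped, G skipped.
Slots: [1:F] [2:H] [3:I] [4:B] [5:E]
Profit = 57 + 43 + 44 + 65 + 55 = 264

264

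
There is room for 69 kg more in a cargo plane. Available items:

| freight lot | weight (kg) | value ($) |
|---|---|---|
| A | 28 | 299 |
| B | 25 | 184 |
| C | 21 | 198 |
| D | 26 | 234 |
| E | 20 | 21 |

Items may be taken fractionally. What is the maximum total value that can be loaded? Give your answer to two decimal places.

677.00

Greedy by value/weight ratio, highest first.
Order: A (299/28=10.68) > C (198/21=9.43) > D (234/26=9.00) > B (184/25=7.36) > E (21/20=1.05)
Fill: take A (28 @ 299) → take C (21 @ 198) → take 20/26 of D → 180.00; 69/69 used.
Total value = 677.00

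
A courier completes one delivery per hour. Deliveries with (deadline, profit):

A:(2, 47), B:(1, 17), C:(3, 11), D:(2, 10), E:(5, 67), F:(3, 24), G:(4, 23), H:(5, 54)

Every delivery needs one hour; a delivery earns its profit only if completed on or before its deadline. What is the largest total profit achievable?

Take jobs in profit order; each goes to the latest open slot no later than its deadline.
By profit: E(d5,67), H(d5,54), A(d2,47), F(d3,24), G(d4,23), B(d1,17), C(d3,11), D(d2,10)
E→slot 5; H→slot 4; A→slot 2; F→slot 3; G→slot 1; B skipped; C skipped; D skipped.
Profit = 23 + 47 + 24 + 54 + 67 = 215

215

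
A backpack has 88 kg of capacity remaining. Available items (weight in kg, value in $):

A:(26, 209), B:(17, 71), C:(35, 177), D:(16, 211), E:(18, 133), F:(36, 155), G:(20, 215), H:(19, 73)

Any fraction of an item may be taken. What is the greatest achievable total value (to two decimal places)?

Sort by value per unit weight and fill in that order.
Order: D (211/16=13.19) > G (215/20=10.75) > A (209/26=8.04) > E (133/18=7.39) > C (177/35=5.06) > F (155/36=4.31) > B (71/17=4.18) > H (73/19=3.84)
Fill: take D (16 @ 211) → take G (20 @ 215) → take A (26 @ 209) → take E (18 @ 133) → take 8/35 of C → 40.46; 88/88 used.
Total value = 808.46

808.46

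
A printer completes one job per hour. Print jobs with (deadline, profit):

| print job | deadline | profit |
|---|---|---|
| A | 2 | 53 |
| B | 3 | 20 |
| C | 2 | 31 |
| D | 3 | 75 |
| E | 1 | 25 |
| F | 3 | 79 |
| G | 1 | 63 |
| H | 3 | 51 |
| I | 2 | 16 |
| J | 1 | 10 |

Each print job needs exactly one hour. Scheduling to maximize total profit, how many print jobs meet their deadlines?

3

Sort by profit descending; place each in the latest free slot ≤ its deadline.
Profit order: F=79 D=75 G=63 A=53 H=51 C=31 E=25 B=20 I=16 J=10
Assign: F→slot 3, D→slot 2, G→slot 1, A skipped, H skipped, C skipped, E skipped, B skipped, I skipped, J skipped.
Slots: [1:G] [2:D] [3:F]
3 of 10 scheduled.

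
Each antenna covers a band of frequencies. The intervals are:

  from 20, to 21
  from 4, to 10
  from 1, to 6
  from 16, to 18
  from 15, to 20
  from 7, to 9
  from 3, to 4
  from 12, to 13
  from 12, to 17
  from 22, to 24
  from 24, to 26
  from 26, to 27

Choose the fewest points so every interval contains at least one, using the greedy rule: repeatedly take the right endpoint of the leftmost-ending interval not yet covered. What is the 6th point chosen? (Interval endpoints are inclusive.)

Process intervals by earliest right end; each time one isn't hit yet, stab at its right endpoint.
By right end: [3,4]  [1,6]  [7,9]  [4,10]  [12,13]  [12,17]  [16,18]  [15,20]  [20,21]  [22,24]  [24,26]  [26,27]
[3,4] uncovered → point at 4; [7,9] uncovered → point at 9; [12,13] uncovered → point at 13; [16,18] uncovered → point at 18; [20,21] uncovered → point at 21; [22,24] uncovered → point at 24; [26,27] uncovered → point at 27.
Points: 4, 9, 13, 18, 21, 24, 27 (7 total).

24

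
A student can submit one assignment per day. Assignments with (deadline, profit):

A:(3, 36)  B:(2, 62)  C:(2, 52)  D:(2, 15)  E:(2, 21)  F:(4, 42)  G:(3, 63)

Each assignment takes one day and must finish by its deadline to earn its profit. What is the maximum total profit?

Take jobs in profit order; each goes to the latest open slot no later than its deadline.
Profit order: G=63 B=62 C=52 F=42 A=36 E=21 D=15
Assign: G→slot 3, B→slot 2, C→slot 1, F→slot 4, A skipped, E skipped, D skipped.
Slots: [1:C] [2:B] [3:G] [4:F]
Profit = 52 + 62 + 63 + 42 = 219

219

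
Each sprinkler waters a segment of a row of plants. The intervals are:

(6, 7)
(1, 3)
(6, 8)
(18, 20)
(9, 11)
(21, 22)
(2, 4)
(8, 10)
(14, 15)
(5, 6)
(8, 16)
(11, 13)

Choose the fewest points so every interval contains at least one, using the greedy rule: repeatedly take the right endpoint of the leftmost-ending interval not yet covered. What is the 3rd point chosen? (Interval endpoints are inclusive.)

10

Sorted: [1,3] [2,4] [5,6] [6,7] [6,8] [8,10] [9,11] [11,13] [14,15] [8,16] [18,20] [21,22]
{[1,3],[2,4]} hit by 3; {[5,6],[6,7],[6,8]} hit by 6; {[8,10],[9,11]} hit by 10; {[11,13]} hit by 13; {[14,15],[8,16]} hit by 15; {[18,20]} hit by 20; {[21,22]} hit by 22.
Points: 3, 6, 10, 13, 15, 20, 22 (7 total).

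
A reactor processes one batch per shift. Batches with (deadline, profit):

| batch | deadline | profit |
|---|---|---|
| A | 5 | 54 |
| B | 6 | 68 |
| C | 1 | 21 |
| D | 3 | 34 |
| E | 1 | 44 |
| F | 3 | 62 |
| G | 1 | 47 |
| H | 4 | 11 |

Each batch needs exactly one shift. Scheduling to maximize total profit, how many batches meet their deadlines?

Take jobs in profit order; each goes to the latest open slot no later than its deadline.
Profit order: B=68 F=62 A=54 G=47 E=44 D=34 C=21 H=11
Assign: B→slot 6, F→slot 3, A→slot 5, G→slot 1, E skipped, D→slot 2, C skipped, H→slot 4.
Slots: [1:G] [2:D] [3:F] [4:H] [5:A] [6:B]
6 of 8 scheduled.

6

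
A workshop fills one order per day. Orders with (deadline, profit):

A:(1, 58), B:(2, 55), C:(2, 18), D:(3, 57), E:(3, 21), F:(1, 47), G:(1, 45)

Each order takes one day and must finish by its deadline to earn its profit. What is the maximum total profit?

Profit order: A=58 D=57 B=55 F=47 G=45 E=21 C=18
Assign: A→slot 1, D→slot 3, B→slot 2, F skipped, G skipped, E skipped, C skipped.
Slots: [1:A] [2:B] [3:D]
Profit = 58 + 55 + 57 = 170

170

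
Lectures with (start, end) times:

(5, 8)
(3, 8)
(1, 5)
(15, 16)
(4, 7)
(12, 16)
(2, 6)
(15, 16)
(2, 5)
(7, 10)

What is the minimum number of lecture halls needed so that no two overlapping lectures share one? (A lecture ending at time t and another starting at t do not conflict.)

5

Count concurrent intervals with a sweep; the peak is the room count.
starts: [1, 2, 2, 3, 4, 5, 7, 12, 15, 15]
ends:   [5, 5, 6, 7, 8, 8, 10, 16, 16, 16]
s1→1 s2→2 s2→3 s3→4 s4→5  — peak 5.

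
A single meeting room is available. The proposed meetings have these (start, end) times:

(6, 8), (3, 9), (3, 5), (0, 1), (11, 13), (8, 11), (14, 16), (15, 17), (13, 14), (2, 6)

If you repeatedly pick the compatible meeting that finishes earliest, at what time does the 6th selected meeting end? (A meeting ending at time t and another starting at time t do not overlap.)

14

Sorted by end: (0,1)  (3,5)  (2,6)  (6,8)  (3,9)  (8,11)  (11,13)  (13,14)  (14,16)  (15,17)
take (0,1); take (3,5); take (6,8); take (8,11); take (11,13); take (13,14); take (14,16); skip (15,17).
Selected: (0,1) (3,5) (6,8) (8,11) (11,13) (13,14) (14,16)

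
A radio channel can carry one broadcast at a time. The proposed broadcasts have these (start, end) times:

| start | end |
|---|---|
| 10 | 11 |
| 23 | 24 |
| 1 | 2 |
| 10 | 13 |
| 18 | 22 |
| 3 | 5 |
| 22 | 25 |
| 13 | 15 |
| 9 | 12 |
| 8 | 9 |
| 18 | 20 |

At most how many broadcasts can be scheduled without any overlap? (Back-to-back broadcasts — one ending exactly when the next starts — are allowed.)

By end time: (1,2), (3,5), (8,9), (10,11), (9,12), (10,13), (13,15), (18,20), (18,22), (23,24), (22,25).
Pick (1,2); next start ≥ 2 → (3,5); next start ≥ 5 → (8,9); next start ≥ 9 → (10,11); next start ≥ 11 → (13,15); next start ≥ 15 → (18,20); next start ≥ 20 → (23,24).
Selected 7 broadcasts.

7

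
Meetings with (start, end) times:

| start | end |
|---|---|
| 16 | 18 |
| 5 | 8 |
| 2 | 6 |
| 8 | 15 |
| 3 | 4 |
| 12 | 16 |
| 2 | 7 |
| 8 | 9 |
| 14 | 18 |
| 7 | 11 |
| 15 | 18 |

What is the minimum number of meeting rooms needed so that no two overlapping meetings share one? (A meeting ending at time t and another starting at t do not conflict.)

3

starts: [2, 2, 3, 5, 7, 8, 8, 12, 14, 15, 16]
ends:   [4, 6, 7, 8, 9, 11, 15, 16, 18, 18, 18]
s2→1 s2→2 s3→3  — peak 3.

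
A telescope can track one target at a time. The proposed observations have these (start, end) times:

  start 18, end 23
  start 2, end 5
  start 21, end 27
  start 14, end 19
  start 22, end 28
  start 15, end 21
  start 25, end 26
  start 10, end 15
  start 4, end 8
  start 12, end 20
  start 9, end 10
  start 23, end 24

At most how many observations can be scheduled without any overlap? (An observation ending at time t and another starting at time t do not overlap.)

Order by finish time; keep every interval that doesn't clash with the previous kept one.
By end time: (2,5), (4,8), (9,10), (10,15), (14,19), (12,20), (15,21), (18,23), (23,24), (25,26), (21,27), (22,28).
Pick (2,5); next start ≥ 5 → (9,10); next start ≥ 10 → (10,15); next start ≥ 15 → (15,21); next start ≥ 21 → (23,24); next start ≥ 24 → (25,26).
Selected 6 observations.

6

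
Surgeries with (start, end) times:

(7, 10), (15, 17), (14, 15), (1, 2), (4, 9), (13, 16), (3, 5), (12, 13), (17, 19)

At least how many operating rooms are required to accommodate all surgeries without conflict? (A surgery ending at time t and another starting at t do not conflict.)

2

Count concurrent intervals with a sweep; the peak is the room count.
starts: [1, 3, 4, 7, 12, 13, 14, 15, 17]
ends:   [2, 5, 9, 10, 13, 15, 16, 17, 19]
s1→1 e2→0 s3→1 s4→2  — peak 2.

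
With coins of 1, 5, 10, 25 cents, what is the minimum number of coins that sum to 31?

3

31 − 1×25→6 − 1×5→1 − 1×1→0
Total coins = 1 + 1 + 1 = 3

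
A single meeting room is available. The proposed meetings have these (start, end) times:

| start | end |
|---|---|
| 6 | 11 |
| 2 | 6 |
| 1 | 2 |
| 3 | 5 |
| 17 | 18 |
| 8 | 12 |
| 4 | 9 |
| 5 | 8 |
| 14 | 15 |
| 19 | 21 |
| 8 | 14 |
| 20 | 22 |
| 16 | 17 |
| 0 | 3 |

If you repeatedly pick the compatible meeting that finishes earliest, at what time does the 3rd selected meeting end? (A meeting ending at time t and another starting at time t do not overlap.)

8

Sort by end time and greedily take each interval whose start is ≥ the last chosen end.
Sorted by end: (1,2)  (0,3)  (3,5)  (2,6)  (5,8)  (4,9)  (6,11)  (8,12)  (8,14)  (14,15)  (16,17)  (17,18)  (19,21)  (20,22)
take (1,2); skip (0,3); take (3,5); take (5,8); take (8,12); skip (8,14); take (14,15); take (16,17); take (17,18); take (19,21).
Selected: (1,2) (3,5) (5,8) (8,12) (14,15) (16,17) (17,18) (19,21)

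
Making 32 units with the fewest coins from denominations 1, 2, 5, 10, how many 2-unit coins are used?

1

Greedy: take as many of the largest coin as possible, then repeat with the remainder.
32 − 3×10→2 − 1×2→0
Count of 2: 1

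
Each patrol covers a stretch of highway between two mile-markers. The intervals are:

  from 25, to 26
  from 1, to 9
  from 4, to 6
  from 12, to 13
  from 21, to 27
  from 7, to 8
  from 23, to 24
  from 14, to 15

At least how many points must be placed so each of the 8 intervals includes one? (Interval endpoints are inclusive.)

Sort by right endpoint; whenever an interval is uncovered, place a point at its right end.
Sorted: [4,6] [7,8] [1,9] [12,13] [14,15] [23,24] [25,26] [21,27]
{[4,6]} hit by 6; {[7,8],[1,9]} hit by 8; {[12,13]} hit by 13; {[14,15]} hit by 15; {[23,24]} hit by 24; {[25,26],[21,27]} hit by 26.
Points: 6, 8, 13, 15, 24, 26 (6 total).

6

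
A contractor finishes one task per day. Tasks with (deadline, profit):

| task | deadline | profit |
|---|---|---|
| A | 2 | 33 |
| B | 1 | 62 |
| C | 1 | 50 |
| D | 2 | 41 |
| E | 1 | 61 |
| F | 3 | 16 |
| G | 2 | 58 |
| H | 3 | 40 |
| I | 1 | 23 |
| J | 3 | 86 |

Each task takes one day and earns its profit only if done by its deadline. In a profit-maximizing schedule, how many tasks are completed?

3

Sort by profit descending; place each in the latest free slot ≤ its deadline.
Profit order: J=86 B=62 E=61 G=58 C=50 D=41 H=40 A=33 I=23 F=16
Assign: J→slot 3, B→slot 1, E skipped, G→slot 2, C skipped, D skipped, H skipped, A skipped, I skipped, F skipped.
Slots: [1:B] [2:G] [3:J]
3 of 10 scheduled.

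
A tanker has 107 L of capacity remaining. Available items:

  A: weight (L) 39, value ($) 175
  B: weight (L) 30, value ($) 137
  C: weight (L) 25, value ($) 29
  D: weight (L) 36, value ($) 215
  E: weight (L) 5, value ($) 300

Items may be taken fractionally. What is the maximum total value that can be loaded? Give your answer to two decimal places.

Sort by value per unit weight and fill in that order.
Order: E (300/5=60.00) > D (215/36=5.97) > B (137/30=4.57) > A (175/39=4.49) > C (29/25=1.16)
Fill: take E (5 @ 300) → take D (36 @ 215) → take B (30 @ 137) → take 36/39 of A → 161.54; 107/107 used.
Total value = 813.54

813.54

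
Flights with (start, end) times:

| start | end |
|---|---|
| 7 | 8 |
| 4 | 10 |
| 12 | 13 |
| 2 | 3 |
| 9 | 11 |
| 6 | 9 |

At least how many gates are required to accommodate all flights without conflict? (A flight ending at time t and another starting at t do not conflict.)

starts: [2, 4, 6, 7, 9, 12]
ends:   [3, 8, 9, 10, 11, 13]
s2→1 e3→0 s4→1 s6→2 s7→3  — peak 3.

3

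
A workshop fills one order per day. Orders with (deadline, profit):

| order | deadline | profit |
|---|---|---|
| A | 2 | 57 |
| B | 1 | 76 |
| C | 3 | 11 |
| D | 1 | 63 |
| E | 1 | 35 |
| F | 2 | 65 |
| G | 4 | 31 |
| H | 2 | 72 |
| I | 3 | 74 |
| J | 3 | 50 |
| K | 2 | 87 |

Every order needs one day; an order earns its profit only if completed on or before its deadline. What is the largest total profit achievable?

Sort by profit descending; place each in the latest free slot ≤ its deadline.
Profit order: K=87 B=76 I=74 H=72 F=65 D=63 A=57 J=50 E=35 G=31 C=11
Assign: K→slot 2, B→slot 1, I→slot 3, H skipped, F skipped, D skipped, A skipped, J skipped, E skipped, G→slot 4, C skipped.
Slots: [1:B] [2:K] [3:I] [4:G]
Profit = 76 + 87 + 74 + 31 = 268

268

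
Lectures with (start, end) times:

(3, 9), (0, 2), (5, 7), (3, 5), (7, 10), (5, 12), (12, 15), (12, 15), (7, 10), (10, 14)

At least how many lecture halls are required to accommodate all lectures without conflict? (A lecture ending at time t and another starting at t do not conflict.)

4

Events (time:±→running): 0:+→1 2:-→0 3:+→1 3:+→2 5:-→1 5:+→2 5:+→3 7:-→2 7:+→3 7:+→4 … peak 4.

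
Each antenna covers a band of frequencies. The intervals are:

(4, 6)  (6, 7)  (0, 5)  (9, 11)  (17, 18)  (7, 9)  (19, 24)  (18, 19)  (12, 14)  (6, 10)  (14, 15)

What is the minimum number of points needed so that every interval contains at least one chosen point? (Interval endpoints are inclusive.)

6

Process intervals by earliest right end; each time one isn't hit yet, stab at its right endpoint.
Sorted: [0,5] [4,6] [6,7] [7,9] [6,10] [9,11] [12,14] [14,15] [17,18] [18,19] [19,24]
{[0,5],[4,6]} hit by 5; {[6,7],[7,9],[6,10]} hit by 7; {[9,11]} hit by 11; {[12,14],[14,15]} hit by 14; {[17,18],[18,19]} hit by 18; {[19,24]} hit by 24.
Points: 5, 7, 11, 14, 18, 24 (6 total).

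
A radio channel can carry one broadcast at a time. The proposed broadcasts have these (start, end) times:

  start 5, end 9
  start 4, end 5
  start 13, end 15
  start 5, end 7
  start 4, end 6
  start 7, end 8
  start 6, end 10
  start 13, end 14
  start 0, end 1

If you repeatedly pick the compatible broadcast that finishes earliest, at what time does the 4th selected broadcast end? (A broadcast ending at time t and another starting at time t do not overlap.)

8

Sort by end time and greedily take each interval whose start is ≥ the last chosen end.
Sorted by end: (0,1)  (4,5)  (4,6)  (5,7)  (7,8)  (5,9)  (6,10)  (13,14)  (13,15)
take (0,1); take (4,5); take (5,7); take (7,8); take (13,14).
Selected: (0,1) (4,5) (5,7) (7,8) (13,14)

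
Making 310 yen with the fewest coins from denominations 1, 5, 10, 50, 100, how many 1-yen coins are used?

0

Greedy: take as many of the largest coin as possible, then repeat with the remainder.
310 − 3×100→10 − 1×10→0
Count of 1: 0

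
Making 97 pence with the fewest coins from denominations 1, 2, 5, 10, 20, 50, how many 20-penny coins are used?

97 − 1×50→47 − 2×20→7 − 1×5→2 − 1×2→0
Count of 20: 2

2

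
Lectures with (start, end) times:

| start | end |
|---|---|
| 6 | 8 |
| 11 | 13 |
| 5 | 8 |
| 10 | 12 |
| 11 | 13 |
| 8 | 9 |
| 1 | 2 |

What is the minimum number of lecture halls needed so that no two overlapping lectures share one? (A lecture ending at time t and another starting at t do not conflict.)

3

Events (time:±→running): 1:+→1 2:-→0 5:+→1 6:+→2 8:-→1 8:-→0 8:+→1 9:-→0 10:+→1 11:+→2 11:+→3 … peak 3.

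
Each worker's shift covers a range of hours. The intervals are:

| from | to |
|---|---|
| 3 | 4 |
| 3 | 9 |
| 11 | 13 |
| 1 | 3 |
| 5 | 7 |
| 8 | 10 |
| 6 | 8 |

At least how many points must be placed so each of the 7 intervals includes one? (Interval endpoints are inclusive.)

Sort by right endpoint; whenever an interval is uncovered, place a point at its right end.
By right end: [1,3]  [3,4]  [5,7]  [6,8]  [3,9]  [8,10]  [11,13]
[1,3] uncovered → point at 3; [5,7] uncovered → point at 7; [8,10] uncovered → point at 10; [11,13] uncovered → point at 13.
Points: 3, 7, 10, 13 (4 total).

4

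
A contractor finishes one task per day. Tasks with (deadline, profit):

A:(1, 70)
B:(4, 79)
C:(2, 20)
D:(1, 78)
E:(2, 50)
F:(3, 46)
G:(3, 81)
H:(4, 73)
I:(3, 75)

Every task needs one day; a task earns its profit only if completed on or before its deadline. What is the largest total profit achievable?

313

Take jobs in profit order; each goes to the latest open slot no later than its deadline.
By profit: G(d3,81), B(d4,79), D(d1,78), I(d3,75), H(d4,73), A(d1,70), E(d2,50), F(d3,46), C(d2,20)
G→slot 3; B→slot 4; D→slot 1; I→slot 2; H skipped; A skipped; E skipped; F skipped; C skipped.
Profit = 78 + 75 + 81 + 79 = 313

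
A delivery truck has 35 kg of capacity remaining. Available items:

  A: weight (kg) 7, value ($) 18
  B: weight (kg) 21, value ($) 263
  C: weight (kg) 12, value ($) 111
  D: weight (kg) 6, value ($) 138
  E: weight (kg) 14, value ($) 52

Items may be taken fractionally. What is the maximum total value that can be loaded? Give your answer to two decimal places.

Greedy by value/weight ratio, highest first.
Order: D (138/6=23.00) > B (263/21=12.52) > C (111/12=9.25) > E (52/14=3.71) > A (18/7=2.57)
Fill: take D (6 @ 138) → take B (21 @ 263) → take 8/12 of C → 74.00; 35/35 used.
Total value = 475.00

475.00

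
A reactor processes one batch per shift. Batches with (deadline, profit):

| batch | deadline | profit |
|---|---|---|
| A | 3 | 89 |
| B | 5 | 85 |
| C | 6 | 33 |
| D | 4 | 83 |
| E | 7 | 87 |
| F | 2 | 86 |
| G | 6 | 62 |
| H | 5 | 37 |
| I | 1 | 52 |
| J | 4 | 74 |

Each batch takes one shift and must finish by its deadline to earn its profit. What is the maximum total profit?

Sort by profit descending; place each in the latest free slot ≤ its deadline.
Profit order: A=89 E=87 F=86 B=85 D=83 J=74 G=62 I=52 H=37 C=33
Assign: A→slot 3, E→slot 7, F→slot 2, B→slot 5, D→slot 4, J→slot 1, G→slot 6, I skipped, H skipped, C skipped.
Slots: [1:J] [2:F] [3:A] [4:D] [5:B] [6:G] [7:E]
Profit = 74 + 86 + 89 + 83 + 85 + 62 + 87 = 566

566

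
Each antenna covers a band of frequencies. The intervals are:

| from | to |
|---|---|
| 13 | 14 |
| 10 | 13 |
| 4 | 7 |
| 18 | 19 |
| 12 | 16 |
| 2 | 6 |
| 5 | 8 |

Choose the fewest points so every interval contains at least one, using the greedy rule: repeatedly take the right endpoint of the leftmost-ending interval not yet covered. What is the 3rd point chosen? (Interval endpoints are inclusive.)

19

Sorted: [2,6] [4,7] [5,8] [10,13] [13,14] [12,16] [18,19]
{[2,6],[4,7],[5,8]} hit by 6; {[10,13],[13,14],[12,16]} hit by 13; {[18,19]} hit by 19.
Points: 6, 13, 19 (3 total).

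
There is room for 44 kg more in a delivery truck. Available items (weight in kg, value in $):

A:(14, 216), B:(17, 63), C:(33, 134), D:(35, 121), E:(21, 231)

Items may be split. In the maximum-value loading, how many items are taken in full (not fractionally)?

2

Ratios (sorted): A 15.43, E 11.00, C 4.06, B 3.71, D 3.46
take A (14 @ 216); take E (21 @ 231); take 9/33 of C → 36.55. Capacity used 44/44.
2 item(s) taken whole; one partial (take 9/33 of C).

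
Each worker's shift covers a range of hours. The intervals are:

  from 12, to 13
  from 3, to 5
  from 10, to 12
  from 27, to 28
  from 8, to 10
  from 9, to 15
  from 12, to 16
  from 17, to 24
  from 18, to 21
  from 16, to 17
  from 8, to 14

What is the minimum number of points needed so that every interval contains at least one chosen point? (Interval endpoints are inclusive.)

By right end: [3,5]  [8,10]  [10,12]  [12,13]  [8,14]  [9,15]  [12,16]  [16,17]  [18,21]  [17,24]  [27,28]
[3,5] uncovered → point at 5; [8,10] uncovered → point at 10; [12,13] uncovered → point at 13; [16,17] uncovered → point at 17; [18,21] uncovered → point at 21; [27,28] uncovered → point at 28.
Points: 5, 10, 13, 17, 21, 28 (6 total).

6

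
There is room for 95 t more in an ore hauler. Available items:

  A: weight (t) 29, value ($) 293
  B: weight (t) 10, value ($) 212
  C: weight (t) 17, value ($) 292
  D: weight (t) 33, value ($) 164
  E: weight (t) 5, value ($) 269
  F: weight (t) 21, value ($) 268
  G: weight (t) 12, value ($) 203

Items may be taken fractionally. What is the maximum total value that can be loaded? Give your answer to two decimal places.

1541.97

Ratios (sorted): E 53.80, B 21.20, C 17.18, G 16.92, F 12.76, A 10.10, D 4.97
take E (5 @ 269); take B (10 @ 212); take C (17 @ 292); take G (12 @ 203); take F (21 @ 268); take A (29 @ 293); take 1/33 of D → 4.97. Capacity used 95/95.
Total value = 1541.97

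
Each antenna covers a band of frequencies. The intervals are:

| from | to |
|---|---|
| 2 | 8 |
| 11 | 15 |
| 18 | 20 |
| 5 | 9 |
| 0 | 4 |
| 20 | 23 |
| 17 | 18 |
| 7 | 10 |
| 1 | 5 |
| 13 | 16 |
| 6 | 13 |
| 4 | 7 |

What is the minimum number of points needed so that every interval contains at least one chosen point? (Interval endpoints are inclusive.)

5

Sort by right endpoint; whenever an interval is uncovered, place a point at its right end.
Sorted: [0,4] [1,5] [4,7] [2,8] [5,9] [7,10] [6,13] [11,15] [13,16] [17,18] [18,20] [20,23]
{[0,4],[1,5],[4,7],[2,8]} hit by 4; {[5,9],[7,10],[6,13]} hit by 9; {[11,15],[13,16]} hit by 15; {[17,18],[18,20]} hit by 18; {[20,23]} hit by 23.
Points: 4, 9, 15, 18, 23 (5 total).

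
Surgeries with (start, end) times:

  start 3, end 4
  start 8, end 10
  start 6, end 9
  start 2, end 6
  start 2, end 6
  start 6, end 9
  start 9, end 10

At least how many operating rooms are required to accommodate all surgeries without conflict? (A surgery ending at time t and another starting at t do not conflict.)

Count concurrent intervals with a sweep; the peak is the room count.
Events (time:±→running): 2:+→1 2:+→2 3:+→3 … peak 3.

3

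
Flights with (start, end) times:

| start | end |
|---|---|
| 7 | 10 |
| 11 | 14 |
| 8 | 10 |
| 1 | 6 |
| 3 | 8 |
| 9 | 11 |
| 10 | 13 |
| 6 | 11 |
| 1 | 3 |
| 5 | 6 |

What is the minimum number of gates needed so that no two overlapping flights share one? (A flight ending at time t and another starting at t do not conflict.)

Events (time:±→running): 1:+→1 1:+→2 3:-→1 3:+→2 5:+→3 6:-→2 6:-→1 6:+→2 7:+→3 8:-→2 8:+→3 9:+→4 … peak 4.

4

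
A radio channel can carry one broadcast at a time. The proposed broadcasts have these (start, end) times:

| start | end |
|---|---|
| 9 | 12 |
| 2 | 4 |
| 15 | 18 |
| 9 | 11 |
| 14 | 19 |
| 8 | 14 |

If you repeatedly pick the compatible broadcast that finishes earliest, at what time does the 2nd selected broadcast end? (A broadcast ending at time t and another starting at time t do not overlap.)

Greedy by earliest finish: after sorting by end time, pick each interval compatible with the last pick.
Sorted by end: (2,4)  (9,11)  (9,12)  (8,14)  (15,18)  (14,19)
take (2,4); take (9,11); take (15,18).
Selected: (2,4) (9,11) (15,18)

11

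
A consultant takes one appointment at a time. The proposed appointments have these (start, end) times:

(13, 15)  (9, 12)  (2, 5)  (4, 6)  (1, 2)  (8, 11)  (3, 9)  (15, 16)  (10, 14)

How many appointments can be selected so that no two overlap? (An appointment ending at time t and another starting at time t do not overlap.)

Order by finish time; keep every interval that doesn't clash with the previous kept one.
By end time: (1,2), (2,5), (4,6), (3,9), (8,11), (9,12), (10,14), (13,15), (15,16).
Pick (1,2); next start ≥ 2 → (2,5); next start ≥ 5 → (8,11); next start ≥ 11 → (13,15); next start ≥ 15 → (15,16).
Selected 5 appointments.

5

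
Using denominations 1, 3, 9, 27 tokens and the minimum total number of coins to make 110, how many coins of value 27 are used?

Greedy: take as many of the largest coin as possible, then repeat with the remainder.
110 − 4×27→2 − 2×1→0
Count of 27: 4

4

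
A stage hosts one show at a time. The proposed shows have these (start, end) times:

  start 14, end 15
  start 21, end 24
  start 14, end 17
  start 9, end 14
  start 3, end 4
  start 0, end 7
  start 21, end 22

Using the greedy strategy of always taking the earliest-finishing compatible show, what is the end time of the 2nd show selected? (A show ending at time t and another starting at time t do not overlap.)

Order by finish time; keep every interval that doesn't clash with the previous kept one.
By end time: (3,4), (0,7), (9,14), (14,15), (14,17), (21,22), (21,24).
Pick (3,4); next start ≥ 4 → (9,14); next start ≥ 14 → (14,15); next start ≥ 15 → (21,22).
Selected: (3,4) (9,14) (14,15) (21,22)

14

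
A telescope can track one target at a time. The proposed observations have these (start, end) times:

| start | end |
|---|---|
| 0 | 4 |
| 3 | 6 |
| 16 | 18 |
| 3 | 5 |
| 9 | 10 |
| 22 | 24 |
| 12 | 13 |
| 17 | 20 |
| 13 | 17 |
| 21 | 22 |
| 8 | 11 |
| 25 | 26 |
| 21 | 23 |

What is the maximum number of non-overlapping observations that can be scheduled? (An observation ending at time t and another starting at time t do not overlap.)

8

Greedy by earliest finish: after sorting by end time, pick each interval compatible with the last pick.
By end time: (0,4), (3,5), (3,6), (9,10), (8,11), (12,13), (13,17), (16,18), (17,20), (21,22), (21,23), (22,24), (25,26).
Pick (0,4); next start ≥ 4 → (9,10); next start ≥ 10 → (12,13); next start ≥ 13 → (13,17); next start ≥ 17 → (17,20); next start ≥ 20 → (21,22); next start ≥ 22 → (22,24); next start ≥ 24 → (25,26).
Selected 8 observations.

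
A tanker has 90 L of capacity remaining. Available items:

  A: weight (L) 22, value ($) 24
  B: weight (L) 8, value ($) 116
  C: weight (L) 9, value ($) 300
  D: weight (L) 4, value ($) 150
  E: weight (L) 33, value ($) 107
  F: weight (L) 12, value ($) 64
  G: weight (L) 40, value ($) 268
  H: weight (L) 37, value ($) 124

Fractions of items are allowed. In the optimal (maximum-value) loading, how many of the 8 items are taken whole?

5

Greedy by value/weight ratio, highest first.
Order: D (150/4=37.50) > C (300/9=33.33) > B (116/8=14.50) > G (268/40=6.70) > F (64/12=5.33) > H (124/37=3.35) > E (107/33=3.24) > A (24/22=1.09)
Fill: take D (4 @ 150) → take C (9 @ 300) → take B (8 @ 116) → take G (40 @ 268) → take F (12 @ 64) → take 17/37 of H → 56.97; 90/90 used.
5 item(s) taken whole; one partial (take 17/37 of H).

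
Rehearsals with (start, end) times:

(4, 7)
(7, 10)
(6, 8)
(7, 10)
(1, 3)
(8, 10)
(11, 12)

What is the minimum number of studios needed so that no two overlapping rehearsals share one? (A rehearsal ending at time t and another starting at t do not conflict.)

3

The answer is the maximum number of intervals overlapping at any instant.
Events (time:±→running): 1:+→1 3:-→0 4:+→1 6:+→2 7:-→1 7:+→2 7:+→3 … peak 3.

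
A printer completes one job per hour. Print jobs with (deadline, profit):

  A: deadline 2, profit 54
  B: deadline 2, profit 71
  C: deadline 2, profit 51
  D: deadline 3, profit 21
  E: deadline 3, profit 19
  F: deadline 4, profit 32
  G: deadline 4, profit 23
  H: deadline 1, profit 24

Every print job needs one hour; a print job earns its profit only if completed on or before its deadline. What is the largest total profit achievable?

By profit: B(d2,71), A(d2,54), C(d2,51), F(d4,32), H(d1,24), G(d4,23), D(d3,21), E(d3,19)
B→slot 2; A→slot 1; C skipped; F→slot 4; H skipped; G→slot 3; D skipped; E skipped.
Profit = 54 + 71 + 23 + 32 = 180

180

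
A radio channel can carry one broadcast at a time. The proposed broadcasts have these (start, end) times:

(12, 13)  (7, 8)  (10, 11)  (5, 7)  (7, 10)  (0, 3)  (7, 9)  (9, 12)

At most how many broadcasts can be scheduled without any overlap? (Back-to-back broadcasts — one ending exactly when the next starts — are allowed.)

Greedy by earliest finish: after sorting by end time, pick each interval compatible with the last pick.
By end time: (0,3), (5,7), (7,8), (7,9), (7,10), (10,11), (9,12), (12,13).
Pick (0,3); next start ≥ 3 → (5,7); next start ≥ 7 → (7,8); next start ≥ 8 → (10,11); next start ≥ 11 → (12,13).
Selected 5 broadcasts.

5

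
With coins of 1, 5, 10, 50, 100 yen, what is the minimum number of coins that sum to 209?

7

Use the largest denomination that fits, subtract, and repeat.
209 − 2×100→9 − 1×5→4 − 4×1→0
Total coins = 2 + 1 + 4 = 7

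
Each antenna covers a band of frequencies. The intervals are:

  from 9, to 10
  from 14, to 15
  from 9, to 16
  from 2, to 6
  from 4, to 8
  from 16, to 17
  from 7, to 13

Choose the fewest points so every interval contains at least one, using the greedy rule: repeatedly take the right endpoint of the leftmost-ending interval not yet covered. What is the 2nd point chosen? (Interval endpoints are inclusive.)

Process intervals by earliest right end; each time one isn't hit yet, stab at its right endpoint.
By right end: [2,6]  [4,8]  [9,10]  [7,13]  [14,15]  [9,16]  [16,17]
[2,6] uncovered → point at 6; [9,10] uncovered → point at 10; [14,15] uncovered → point at 15; [16,17] uncovered → point at 17.
Points: 6, 10, 15, 17 (4 total).

10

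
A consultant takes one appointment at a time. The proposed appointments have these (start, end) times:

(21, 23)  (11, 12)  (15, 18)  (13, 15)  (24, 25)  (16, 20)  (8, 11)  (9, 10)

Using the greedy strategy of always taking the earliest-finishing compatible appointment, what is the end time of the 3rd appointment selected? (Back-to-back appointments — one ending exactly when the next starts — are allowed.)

15

Order by finish time; keep every interval that doesn't clash with the previous kept one.
By end time: (9,10), (8,11), (11,12), (13,15), (15,18), (16,20), (21,23), (24,25).
Pick (9,10); next start ≥ 10 → (11,12); next start ≥ 12 → (13,15); next start ≥ 15 → (15,18); next start ≥ 18 → (21,23); next start ≥ 23 → (24,25).
Selected: (9,10) (11,12) (13,15) (15,18) (21,23) (24,25)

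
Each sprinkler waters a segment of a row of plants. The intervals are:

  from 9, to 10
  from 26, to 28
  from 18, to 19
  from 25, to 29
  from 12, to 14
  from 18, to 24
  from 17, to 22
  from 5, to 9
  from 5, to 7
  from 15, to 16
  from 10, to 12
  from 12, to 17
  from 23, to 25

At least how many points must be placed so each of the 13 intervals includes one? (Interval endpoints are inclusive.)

7

Sorted: [5,7] [5,9] [9,10] [10,12] [12,14] [15,16] [12,17] [18,19] [17,22] [18,24] [23,25] [26,28] [25,29]
{[5,7],[5,9]} hit by 7; {[9,10],[10,12]} hit by 10; {[12,14]} hit by 14; {[15,16],[12,17]} hit by 16; {[18,19],[17,22],[18,24]} hit by 19; {[23,25]} hit by 25; {[26,28],[25,29]} hit by 28.
Points: 7, 10, 14, 16, 19, 25, 28 (7 total).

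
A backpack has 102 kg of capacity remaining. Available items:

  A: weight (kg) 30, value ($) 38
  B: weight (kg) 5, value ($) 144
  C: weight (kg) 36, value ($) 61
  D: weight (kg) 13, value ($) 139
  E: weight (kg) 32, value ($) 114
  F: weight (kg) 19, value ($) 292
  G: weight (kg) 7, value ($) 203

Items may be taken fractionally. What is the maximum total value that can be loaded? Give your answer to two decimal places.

936.06

Sort by value per unit weight and fill in that order.
Ratios (sorted): G 29.00, B 28.80, F 15.37, D 10.69, E 3.56, C 1.69, A 1.27
take G (7 @ 203); take B (5 @ 144); take F (19 @ 292); take D (13 @ 139); take E (32 @ 114); take 26/36 of C → 44.06. Capacity used 102/102.
Total value = 936.06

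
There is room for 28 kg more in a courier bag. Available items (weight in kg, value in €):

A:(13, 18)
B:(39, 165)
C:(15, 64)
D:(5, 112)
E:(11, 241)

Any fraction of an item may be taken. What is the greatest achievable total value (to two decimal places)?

404.20

Sort by value per unit weight and fill in that order.
Order: D (112/5=22.40) > E (241/11=21.91) > C (64/15=4.27) > B (165/39=4.23) > A (18/13=1.38)
Fill: take D (5 @ 112) → take E (11 @ 241) → take 12/15 of C → 51.20; 28/28 used.
Total value = 404.20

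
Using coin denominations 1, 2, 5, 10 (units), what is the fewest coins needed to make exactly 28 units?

5

Use the largest denomination that fits, subtract, and repeat.
28 − 2×10→8 − 1×5→3 − 1×2→1 − 1×1→0
Total coins = 2 + 1 + 1 + 1 = 5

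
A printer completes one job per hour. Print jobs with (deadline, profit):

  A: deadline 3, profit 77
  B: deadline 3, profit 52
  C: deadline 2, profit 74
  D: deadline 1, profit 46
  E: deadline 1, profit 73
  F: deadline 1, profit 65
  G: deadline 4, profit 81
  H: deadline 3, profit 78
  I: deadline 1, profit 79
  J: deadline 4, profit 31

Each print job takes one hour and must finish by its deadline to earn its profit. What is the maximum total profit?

Take jobs in profit order; each goes to the latest open slot no later than its deadline.
Profit order: G=81 I=79 H=78 A=77 C=74 E=73 F=65 B=52 D=46 J=31
Assign: G→slot 4, I→slot 1, H→slot 3, A→slot 2, C skipped, E skipped, F skipped, B skipped, D skipped, J skipped.
Slots: [1:I] [2:A] [3:H] [4:G]
Profit = 79 + 77 + 78 + 81 = 315

315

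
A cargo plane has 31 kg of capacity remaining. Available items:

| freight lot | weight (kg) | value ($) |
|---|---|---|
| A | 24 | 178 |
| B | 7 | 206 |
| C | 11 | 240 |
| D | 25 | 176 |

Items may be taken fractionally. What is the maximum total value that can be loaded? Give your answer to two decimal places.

542.42

Sort by value per unit weight and fill in that order.
Order: B (206/7=29.43) > C (240/11=21.82) > A (178/24=7.42) > D (176/25=7.04)
Fill: take B (7 @ 206) → take C (11 @ 240) → take 13/24 of A → 96.42; 31/31 used.
Total value = 542.42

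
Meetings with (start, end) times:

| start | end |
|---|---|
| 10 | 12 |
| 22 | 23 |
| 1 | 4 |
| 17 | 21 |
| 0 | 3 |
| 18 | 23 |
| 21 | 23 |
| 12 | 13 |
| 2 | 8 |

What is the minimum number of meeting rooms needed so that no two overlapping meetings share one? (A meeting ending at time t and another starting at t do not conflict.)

The answer is the maximum number of intervals overlapping at any instant.
starts: [0, 1, 2, 10, 12, 17, 18, 21, 22]
ends:   [3, 4, 8, 12, 13, 21, 23, 23, 23]
s0→1 s1→2 s2→3  — peak 3.

3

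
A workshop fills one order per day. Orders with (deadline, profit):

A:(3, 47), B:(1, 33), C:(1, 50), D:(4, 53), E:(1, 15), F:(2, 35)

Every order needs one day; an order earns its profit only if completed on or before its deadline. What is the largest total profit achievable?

185

By profit: D(d4,53), C(d1,50), A(d3,47), F(d2,35), B(d1,33), E(d1,15)
D→slot 4; C→slot 1; A→slot 3; F→slot 2; B skipped; E skipped.
Profit = 50 + 35 + 47 + 53 = 185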